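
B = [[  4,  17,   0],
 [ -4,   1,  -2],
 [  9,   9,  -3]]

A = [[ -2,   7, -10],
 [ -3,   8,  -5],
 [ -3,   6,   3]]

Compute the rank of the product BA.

2

First compute BA:
[[-59, 164, -125],
 [ 11, -32,  29],
 [-36, 117, -144]]
Now row reduce the product.
R2 ← R2 + (11/59)·R1: [0, -84/59, 336/59]
R3 ← R3 − (36/59)·R1: [0, 999/59, -3996/59]
R3 ← R3 + (333/28)·R2: [0, 0, 0]
2 nonzero rows, so rank(BA) = 2.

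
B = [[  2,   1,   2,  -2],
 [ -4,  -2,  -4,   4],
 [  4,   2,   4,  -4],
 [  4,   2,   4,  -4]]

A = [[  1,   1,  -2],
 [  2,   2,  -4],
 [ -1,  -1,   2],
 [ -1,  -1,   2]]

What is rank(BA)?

1

First compute BA:
[[  4,   4,  -8],
 [ -8,  -8,  16],
 [  8,   8, -16],
 [  8,   8, -16]]
Now row reduce the product.
R2 ← R2 + (2)·R1: [0, 0, 0]
R3 ← R3 − (2)·R1: [0, 0, 0]
R4 ← R4 − (2)·R1: [0, 0, 0]
1 nonzero row, so rank(BA) = 1.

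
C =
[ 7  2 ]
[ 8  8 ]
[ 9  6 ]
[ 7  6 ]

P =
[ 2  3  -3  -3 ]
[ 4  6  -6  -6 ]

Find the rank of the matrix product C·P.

First compute CP:
[[ 22,  33, -33, -33],
 [ 48,  72, -72, -72],
 [ 42,  63, -63, -63],
 [ 38,  57, -57, -57]]
Now row reduce the product.
R2 ← R2 − (24/11)·R1: [0, 0, 0, 0]
R3 ← R3 − (21/11)·R1: [0, 0, 0, 0]
R4 ← R4 − (19/11)·R1: [0, 0, 0, 0]
1 nonzero row, so rank(CP) = 1.

1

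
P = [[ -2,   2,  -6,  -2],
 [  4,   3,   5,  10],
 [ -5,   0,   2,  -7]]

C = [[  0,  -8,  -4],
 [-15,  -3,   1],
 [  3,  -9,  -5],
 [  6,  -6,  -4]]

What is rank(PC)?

2

First compute PC:
[[-60,  76,  48],
 [ 30, -146, -78],
 [-36,  64,  38]]
Now row reduce the product.
R2 ← R2 + (1/2)·R1: [0, -108, -54]
R3 ← R3 − (3/5)·R1: [0, 92/5, 46/5]
R3 ← R3 + (23/135)·R2: [0, 0, 0]
2 nonzero rows, so rank(PC) = 2.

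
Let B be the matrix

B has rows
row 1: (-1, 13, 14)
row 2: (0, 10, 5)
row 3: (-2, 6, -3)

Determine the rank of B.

Row reduce to echelon form.
R3 ← R3 − (2)·R1: [0, -20, -31]
R3 ← R3 + (2)·R2: [0, 0, -21]
Echelon form has 3 nonzero rows, so rank(B) = 3.

3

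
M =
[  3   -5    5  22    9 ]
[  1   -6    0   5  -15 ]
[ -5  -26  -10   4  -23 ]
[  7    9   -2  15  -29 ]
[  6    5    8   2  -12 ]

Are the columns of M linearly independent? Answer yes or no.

Row reduce M to echelon form.
R2 ← R2 − (1/3)·R1: [0, -13/3, -5/3, -7/3, -18]
R3 ← R3 + (5/3)·R1: [0, -103/3, -5/3, 122/3, -8]
R4 ← R4 − (7/3)·R1: [0, 62/3, -41/3, -109/3, -50]
R5 ← R5 − (2)·R1: [0, 15, -2, -42, -30]
R3 ← R3 − (103/13)·R2: [0, 0, 150/13, 769/13, 1750/13]
R4 ← R4 + (62/13)·R2: [0, 0, -281/13, -617/13, -1766/13]
R5 ← R5 + (45/13)·R2: [0, 0, -101/13, -651/13, -1200/13]
R4 ← R4 + (281/150)·R3: [0, 0, 0, 9503/150, 349/3]
R5 ← R5 + (101/150)·R3: [0, 0, 0, -1537/150, -5/3]
R5 ← R5 + (1537/9503)·R4: [0, 0, 0, 0, 162966/9503]
5 pivots among 5 columns.
Every column is a pivot column, so the columns are linearly independent.

yes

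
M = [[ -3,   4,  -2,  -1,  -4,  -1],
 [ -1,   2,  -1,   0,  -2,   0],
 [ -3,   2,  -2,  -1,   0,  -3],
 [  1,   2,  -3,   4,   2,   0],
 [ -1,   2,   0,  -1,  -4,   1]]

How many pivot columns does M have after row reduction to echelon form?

3

Row reduce to echelon form.
R2 ← R2 − (1/3)·R1: [0, 2/3, -1/3, 1/3, -2/3, 1/3]
R3 ← R3 − R1: [0, -2, 0, 0, 4, -2]
R4 ← R4 + (1/3)·R1: [0, 10/3, -11/3, 11/3, 2/3, -1/3]
R5 ← R5 − (1/3)·R1: [0, 2/3, 2/3, -2/3, -8/3, 4/3]
R3 ← R3 + (3)·R2: [0, 0, -1, 1, 2, -1]
R4 ← R4 − (5)·R2: [0, 0, -2, 2, 4, -2]
R5 ← R5 − R2: [0, 0, 1, -1, -2, 1]
R4 ← R4 − (2)·R3: [0, 0, 0, 0, 0, 0]
R5 ← R5 + R3: [0, 0, 0, 0, 0, 0]
Echelon form has 3 nonzero rows, so rank(M) = 3.
Each nonzero row contributes one pivot column: 3 pivot columns.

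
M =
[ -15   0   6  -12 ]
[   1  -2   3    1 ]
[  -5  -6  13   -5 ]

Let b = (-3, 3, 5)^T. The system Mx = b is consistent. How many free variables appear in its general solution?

1

Row reduce the augmented matrix [M | b].
R2 ← R2 + (1/15)·R1: [0, -2, 17/5, 1/5, 14/5]
R3 ← R3 − (1/3)·R1: [0, -6, 11, -1, 6]
R3 ← R3 − (3)·R2: [0, 0, 4/5, -8/5, -12/5]
The echelon form has 3 nonzero rows, and every pivot lies in the first 4 columns, so rank(M) = rank([M|b]) = 3.
The system is consistent.
Free variables = (unknowns) − (rank) = 4 − 3 = 1.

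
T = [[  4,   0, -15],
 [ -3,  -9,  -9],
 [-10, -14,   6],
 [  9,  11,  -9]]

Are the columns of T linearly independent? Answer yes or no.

no

Row reduce T to echelon form.
R2 ← R2 + (3/4)·R1: [0, -9, -81/4]
R3 ← R3 + (5/2)·R1: [0, -14, -63/2]
R4 ← R4 − (9/4)·R1: [0, 11, 99/4]
R3 ← R3 − (14/9)·R2: [0, 0, 0]
R4 ← R4 + (11/9)·R2: [0, 0, 0]
2 pivots among 3 columns.
Only 2 < 3 pivot columns, so the columns are linearly dependent.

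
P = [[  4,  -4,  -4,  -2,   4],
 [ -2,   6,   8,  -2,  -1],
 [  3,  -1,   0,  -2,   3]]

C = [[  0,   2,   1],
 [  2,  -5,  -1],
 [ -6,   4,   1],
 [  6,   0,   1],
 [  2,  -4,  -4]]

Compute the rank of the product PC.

3

First compute PC:
[[ 12,  -4, -14],
 [-50,   2,   2],
 [ -8,  -1, -10]]
Now row reduce the product.
R2 ← R2 + (25/6)·R1: [0, -44/3, -169/3]
R3 ← R3 + (2/3)·R1: [0, -11/3, -58/3]
R3 ← R3 − (1/4)·R2: [0, 0, -21/4]
3 nonzero rows, so rank(PC) = 3.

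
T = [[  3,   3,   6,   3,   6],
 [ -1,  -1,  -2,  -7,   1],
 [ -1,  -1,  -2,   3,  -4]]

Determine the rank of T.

Row reduce to echelon form.
R2 ← R2 + (1/3)·R1: [0, 0, 0, -6, 3]
R3 ← R3 + (1/3)·R1: [0, 0, 0, 4, -2]
R3 ← R3 + (2/3)·R2: [0, 0, 0, 0, 0]
Echelon form has 2 nonzero rows, so rank(T) = 2.

2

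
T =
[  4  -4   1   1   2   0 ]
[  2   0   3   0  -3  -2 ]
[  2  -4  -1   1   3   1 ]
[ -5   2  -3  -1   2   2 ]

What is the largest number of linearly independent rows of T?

Row reduce to echelon form.
R2 ← R2 − (1/2)·R1: [0, 2, 5/2, -1/2, -4, -2]
R3 ← R3 − (1/2)·R1: [0, -2, -3/2, 1/2, 2, 1]
R4 ← R4 + (5/4)·R1: [0, -3, -7/4, 1/4, 9/2, 2]
R3 ← R3 + R2: [0, 0, 1, 0, -2, -1]
R4 ← R4 + (3/2)·R2: [0, 0, 2, -1/2, -3/2, -1]
R4 ← R4 − (2)·R3: [0, 0, 0, -1/2, 5/2, 1]
Echelon form has 4 nonzero rows, so rank(T) = 4.
The rank gives the maximum number of linearly independent rows: 4.

4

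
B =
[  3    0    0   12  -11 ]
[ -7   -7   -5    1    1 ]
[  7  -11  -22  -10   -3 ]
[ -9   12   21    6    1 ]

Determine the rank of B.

Row reduce to echelon form.
R2 ← R2 + (7/3)·R1: [0, -7, -5, 29, -74/3]
R3 ← R3 − (7/3)·R1: [0, -11, -22, -38, 68/3]
R4 ← R4 + (3)·R1: [0, 12, 21, 42, -32]
R3 ← R3 − (11/7)·R2: [0, 0, -99/7, -585/7, 430/7]
R4 ← R4 + (12/7)·R2: [0, 0, 87/7, 642/7, -520/7]
R4 ← R4 + (29/33)·R3: [0, 0, 0, 201/11, -670/33]
Echelon form has 4 nonzero rows, so rank(B) = 4.

4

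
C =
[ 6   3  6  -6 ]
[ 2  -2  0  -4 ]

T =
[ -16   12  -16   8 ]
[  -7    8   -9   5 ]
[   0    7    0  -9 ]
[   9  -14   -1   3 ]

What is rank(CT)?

2

First compute CT:
[[-171, 222, -117,  -9],
 [-54,  64, -10,  -6]]
Now row reduce the product.
R2 ← R2 − (6/19)·R1: [0, -116/19, 512/19, -60/19]
2 nonzero rows, so rank(CT) = 2.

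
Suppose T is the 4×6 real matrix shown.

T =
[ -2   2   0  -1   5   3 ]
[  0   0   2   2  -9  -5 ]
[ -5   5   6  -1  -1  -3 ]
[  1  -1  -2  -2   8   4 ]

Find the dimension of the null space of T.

3

Row reduce to echelon form.
R3 ← R3 − (5/2)·R1: [0, 0, 6, 3/2, -27/2, -21/2]
R4 ← R4 + (1/2)·R1: [0, 0, -2, -5/2, 21/2, 11/2]
R3 ← R3 − (3)·R2: [0, 0, 0, -9/2, 27/2, 9/2]
R4 ← R4 + R2: [0, 0, 0, -1/2, 3/2, 1/2]
R4 ← R4 − (1/9)·R3: [0, 0, 0, 0, 0, 0]
3 nonzero rows, so rank(T) = 3.
T has 6 columns; by rank–nullity, nullity = 6 − 3 = 3.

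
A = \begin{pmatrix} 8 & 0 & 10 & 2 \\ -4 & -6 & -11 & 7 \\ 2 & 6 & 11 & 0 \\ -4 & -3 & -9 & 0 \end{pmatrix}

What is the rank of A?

Row reduce to echelon form.
R2 ← R2 + (1/2)·R1: [0, -6, -6, 8]
R3 ← R3 − (1/4)·R1: [0, 6, 17/2, -1/2]
R4 ← R4 + (1/2)·R1: [0, -3, -4, 1]
R3 ← R3 + R2: [0, 0, 5/2, 15/2]
R4 ← R4 − (1/2)·R2: [0, 0, -1, -3]
R4 ← R4 + (2/5)·R3: [0, 0, 0, 0]
Echelon form has 3 nonzero rows, so rank(A) = 3.

3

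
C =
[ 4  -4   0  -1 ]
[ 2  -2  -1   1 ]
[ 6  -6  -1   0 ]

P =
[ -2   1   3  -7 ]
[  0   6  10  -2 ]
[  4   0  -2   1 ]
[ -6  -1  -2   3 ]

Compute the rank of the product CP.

First compute CP:
[[ -2, -19, -26, -23],
 [-14, -11, -14,  -8],
 [-16, -30, -40, -31]]
Now row reduce the product.
R2 ← R2 − (7)·R1: [0, 122, 168, 153]
R3 ← R3 − (8)·R1: [0, 122, 168, 153]
R3 ← R3 − R2: [0, 0, 0, 0]
2 nonzero rows, so rank(CP) = 2.

2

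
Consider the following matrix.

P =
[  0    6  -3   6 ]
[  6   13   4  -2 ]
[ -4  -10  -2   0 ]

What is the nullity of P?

Row reduce to echelon form.
Swap R1 ↔ R2
R3 ← R3 + (2/3)·R1: [0, -4/3, 2/3, -4/3]
R3 ← R3 + (2/9)·R2: [0, 0, 0, 0]
2 nonzero rows, so rank(P) = 2.
P has 4 columns; by rank–nullity, nullity = 4 − 2 = 2.

2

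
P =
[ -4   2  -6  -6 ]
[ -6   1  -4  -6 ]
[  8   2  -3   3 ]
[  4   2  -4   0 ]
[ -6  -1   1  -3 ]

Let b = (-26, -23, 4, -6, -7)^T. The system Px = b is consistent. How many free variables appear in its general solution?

Row reduce the augmented matrix [P | b].
R2 ← R2 − (3/2)·R1: [0, -2, 5, 3, 16]
R3 ← R3 + (2)·R1: [0, 6, -15, -9, -48]
R4 ← R4 + R1: [0, 4, -10, -6, -32]
R5 ← R5 − (3/2)·R1: [0, -4, 10, 6, 32]
R3 ← R3 + (3)·R2: [0, 0, 0, 0, 0]
R4 ← R4 + (2)·R2: [0, 0, 0, 0, 0]
R5 ← R5 − (2)·R2: [0, 0, 0, 0, 0]
The echelon form has 2 nonzero rows, and every pivot lies in the first 4 columns, so rank(P) = rank([P|b]) = 2.
The system is consistent.
Free variables = (unknowns) − (rank) = 4 − 2 = 2.

2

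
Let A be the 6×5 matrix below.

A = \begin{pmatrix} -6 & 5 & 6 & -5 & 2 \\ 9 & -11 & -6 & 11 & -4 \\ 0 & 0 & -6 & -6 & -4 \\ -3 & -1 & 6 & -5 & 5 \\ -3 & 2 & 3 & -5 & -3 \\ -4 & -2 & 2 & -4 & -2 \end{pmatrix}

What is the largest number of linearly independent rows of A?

5

Row reduce to echelon form.
R2 ← R2 + (3/2)·R1: [0, -7/2, 3, 7/2, -1]
R4 ← R4 − (1/2)·R1: [0, -7/2, 3, -5/2, 4]
R5 ← R5 − (1/2)·R1: [0, -1/2, 0, -5/2, -4]
R6 ← R6 − (2/3)·R1: [0, -16/3, -2, -2/3, -10/3]
R4 ← R4 − R2: [0, 0, 0, -6, 5]
R5 ← R5 − (1/7)·R2: [0, 0, -3/7, -3, -27/7]
R6 ← R6 − (32/21)·R2: [0, 0, -46/7, -6, -38/21]
R5 ← R5 − (1/14)·R3: [0, 0, 0, -18/7, -25/7]
R6 ← R6 − (23/21)·R3: [0, 0, 0, 4/7, 18/7]
R5 ← R5 − (3/7)·R4: [0, 0, 0, 0, -40/7]
R6 ← R6 + (2/21)·R4: [0, 0, 0, 0, 64/21]
R6 ← R6 + (8/15)·R5: [0, 0, 0, 0, 0]
Echelon form has 5 nonzero rows, so rank(A) = 5.
The rank gives the maximum number of linearly independent rows: 5.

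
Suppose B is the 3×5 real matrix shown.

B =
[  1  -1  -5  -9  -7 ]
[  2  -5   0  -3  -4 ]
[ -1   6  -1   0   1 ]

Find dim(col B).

3

Row reduce to echelon form.
R2 ← R2 − (2)·R1: [0, -3, 10, 15, 10]
R3 ← R3 + R1: [0, 5, -6, -9, -6]
R3 ← R3 + (5/3)·R2: [0, 0, 32/3, 16, 32/3]
Echelon form has 3 nonzero rows, so rank(B) = 3.
The column space has dimension equal to the rank: 3.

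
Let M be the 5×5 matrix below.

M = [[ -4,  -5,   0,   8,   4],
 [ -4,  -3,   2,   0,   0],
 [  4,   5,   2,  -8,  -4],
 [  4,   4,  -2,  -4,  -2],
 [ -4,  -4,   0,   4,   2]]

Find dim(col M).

3

Row reduce to echelon form.
R2 ← R2 − R1: [0, 2, 2, -8, -4]
R3 ← R3 + R1: [0, 0, 2, 0, 0]
R4 ← R4 + R1: [0, -1, -2, 4, 2]
R5 ← R5 − R1: [0, 1, 0, -4, -2]
R4 ← R4 + (1/2)·R2: [0, 0, -1, 0, 0]
R5 ← R5 − (1/2)·R2: [0, 0, -1, 0, 0]
R4 ← R4 + (1/2)·R3: [0, 0, 0, 0, 0]
R5 ← R5 + (1/2)·R3: [0, 0, 0, 0, 0]
Echelon form has 3 nonzero rows, so rank(M) = 3.
The column space has dimension equal to the rank: 3.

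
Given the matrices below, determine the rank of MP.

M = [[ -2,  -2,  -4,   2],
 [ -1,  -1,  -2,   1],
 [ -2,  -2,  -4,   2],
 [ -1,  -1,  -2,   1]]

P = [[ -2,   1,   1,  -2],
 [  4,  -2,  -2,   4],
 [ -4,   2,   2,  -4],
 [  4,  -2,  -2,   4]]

1

First compute MP:
[[ 20, -10, -10,  20],
 [ 10,  -5,  -5,  10],
 [ 20, -10, -10,  20],
 [ 10,  -5,  -5,  10]]
Now row reduce the product.
R2 ← R2 − (1/2)·R1: [0, 0, 0, 0]
R3 ← R3 − R1: [0, 0, 0, 0]
R4 ← R4 − (1/2)·R1: [0, 0, 0, 0]
1 nonzero row, so rank(MP) = 1.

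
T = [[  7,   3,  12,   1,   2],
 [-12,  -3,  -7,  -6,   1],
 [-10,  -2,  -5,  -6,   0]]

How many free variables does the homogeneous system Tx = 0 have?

Row reduce to echelon form.
R2 ← R2 + (12/7)·R1: [0, 15/7, 95/7, -30/7, 31/7]
R3 ← R3 + (10/7)·R1: [0, 16/7, 85/7, -32/7, 20/7]
R3 ← R3 − (16/15)·R2: [0, 0, -7/3, 0, -28/15]
3 nonzero rows, so rank(T) = 3.
T has 5 columns; by rank–nullity, nullity = 5 − 3 = 2.

2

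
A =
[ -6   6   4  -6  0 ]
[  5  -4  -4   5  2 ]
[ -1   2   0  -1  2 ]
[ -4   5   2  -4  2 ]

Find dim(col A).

2

Row reduce to echelon form.
R2 ← R2 + (5/6)·R1: [0, 1, -2/3, 0, 2]
R3 ← R3 − (1/6)·R1: [0, 1, -2/3, 0, 2]
R4 ← R4 − (2/3)·R1: [0, 1, -2/3, 0, 2]
R3 ← R3 − R2: [0, 0, 0, 0, 0]
R4 ← R4 − R2: [0, 0, 0, 0, 0]
Echelon form has 2 nonzero rows, so rank(A) = 2.
The column space has dimension equal to the rank: 2.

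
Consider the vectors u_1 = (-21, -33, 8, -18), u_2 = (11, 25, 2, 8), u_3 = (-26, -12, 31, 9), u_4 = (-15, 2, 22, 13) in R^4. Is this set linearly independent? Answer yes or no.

yes

Form the matrix with these vectors as rows and row reduce.
R2 ← R2 + (11/21)·R1: [0, 54/7, 130/21, -10/7]
R3 ← R3 − (26/21)·R1: [0, 202/7, 443/21, 219/7]
R4 ← R4 − (5/7)·R1: [0, 179/7, 114/7, 181/7]
R3 ← R3 − (101/27)·R2: [0, 0, -167/81, 989/27]
R4 ← R4 − (179/54)·R2: [0, 0, -343/81, 826/27]
R4 ← R4 − (343/167)·R3: [0, 0, 0, -7455/167]
4 nonzero rows, so the 4 vectors span a space of dimension 4.
Since 4 = 4, the vectors are linearly independent.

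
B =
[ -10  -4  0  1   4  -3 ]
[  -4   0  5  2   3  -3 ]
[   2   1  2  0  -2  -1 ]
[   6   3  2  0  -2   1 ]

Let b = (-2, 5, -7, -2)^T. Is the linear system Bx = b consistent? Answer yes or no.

Row reduce the augmented matrix [B | b].
R2 ← R2 − (2/5)·R1: [0, 8/5, 5, 8/5, 7/5, -9/5, 29/5]
R3 ← R3 + (1/5)·R1: [0, 1/5, 2, 1/5, -6/5, -8/5, -37/5]
R4 ← R4 + (3/5)·R1: [0, 3/5, 2, 3/5, 2/5, -4/5, -16/5]
R3 ← R3 − (1/8)·R2: [0, 0, 11/8, 0, -11/8, -11/8, -65/8]
R4 ← R4 − (3/8)·R2: [0, 0, 1/8, 0, -1/8, -1/8, -43/8]
R4 ← R4 − (1/11)·R3: [0, 0, 0, 0, 0, 0, -51/11]
The echelon form has 4 nonzero rows; the last pivot sits in the augmented column, so rank(B) = 3 but rank([B|b]) = 4.
Since the ranks differ, the system is inconsistent.

no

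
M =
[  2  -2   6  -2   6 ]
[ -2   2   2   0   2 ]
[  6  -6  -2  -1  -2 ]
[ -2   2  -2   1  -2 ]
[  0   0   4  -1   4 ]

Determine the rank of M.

Row reduce to echelon form.
R2 ← R2 + R1: [0, 0, 8, -2, 8]
R3 ← R3 − (3)·R1: [0, 0, -20, 5, -20]
R4 ← R4 + R1: [0, 0, 4, -1, 4]
R3 ← R3 + (5/2)·R2: [0, 0, 0, 0, 0]
R4 ← R4 − (1/2)·R2: [0, 0, 0, 0, 0]
R5 ← R5 − (1/2)·R2: [0, 0, 0, 0, 0]
Echelon form has 2 nonzero rows, so rank(M) = 2.

2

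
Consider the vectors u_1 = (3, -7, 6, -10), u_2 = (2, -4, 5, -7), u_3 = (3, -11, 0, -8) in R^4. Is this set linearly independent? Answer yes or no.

no

Form the matrix with these vectors as rows and row reduce.
R2 ← R2 − (2/3)·R1: [0, 2/3, 1, -1/3]
R3 ← R3 − R1: [0, -4, -6, 2]
R3 ← R3 + (6)·R2: [0, 0, 0, 0]
2 nonzero rows, so the 3 vectors span a space of dimension 2.
Since 2 < 3, the vectors are linearly dependent.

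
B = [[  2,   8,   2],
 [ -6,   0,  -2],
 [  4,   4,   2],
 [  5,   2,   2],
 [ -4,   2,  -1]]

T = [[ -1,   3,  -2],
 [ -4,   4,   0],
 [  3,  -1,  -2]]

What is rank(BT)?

First compute BT:
[[-28,  36,  -8],
 [  0, -16,  16],
 [-14,  26, -12],
 [ -7,  21, -14],
 [ -7,  -3,  10]]
Now row reduce the product.
R3 ← R3 − (1/2)·R1: [0, 8, -8]
R4 ← R4 − (1/4)·R1: [0, 12, -12]
R5 ← R5 − (1/4)·R1: [0, -12, 12]
R3 ← R3 + (1/2)·R2: [0, 0, 0]
R4 ← R4 + (3/4)·R2: [0, 0, 0]
R5 ← R5 − (3/4)·R2: [0, 0, 0]
2 nonzero rows, so rank(BT) = 2.

2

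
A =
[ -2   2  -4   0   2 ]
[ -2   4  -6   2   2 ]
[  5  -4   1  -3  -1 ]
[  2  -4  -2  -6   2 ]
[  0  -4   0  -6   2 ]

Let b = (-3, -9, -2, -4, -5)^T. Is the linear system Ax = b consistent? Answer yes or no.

no

Row reduce the augmented matrix [A | b].
R2 ← R2 − R1: [0, 2, -2, 2, 0, -6]
R3 ← R3 + (5/2)·R1: [0, 1, -9, -3, 4, -19/2]
R4 ← R4 + R1: [0, -2, -6, -6, 4, -7]
R3 ← R3 − (1/2)·R2: [0, 0, -8, -4, 4, -13/2]
R4 ← R4 + R2: [0, 0, -8, -4, 4, -13]
R5 ← R5 + (2)·R2: [0, 0, -4, -2, 2, -17]
R4 ← R4 − R3: [0, 0, 0, 0, 0, -13/2]
R5 ← R5 − (1/2)·R3: [0, 0, 0, 0, 0, -55/4]
R5 ← R5 − (55/26)·R4: [0, 0, 0, 0, 0, 0]
The echelon form has 4 nonzero rows; the last pivot sits in the augmented column, so rank(A) = 3 but rank([A|b]) = 4.
Since the ranks differ, the system is inconsistent.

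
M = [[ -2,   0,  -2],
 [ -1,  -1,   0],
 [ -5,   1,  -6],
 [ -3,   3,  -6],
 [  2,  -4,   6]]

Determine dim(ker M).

Row reduce to echelon form.
R2 ← R2 − (1/2)·R1: [0, -1, 1]
R3 ← R3 − (5/2)·R1: [0, 1, -1]
R4 ← R4 − (3/2)·R1: [0, 3, -3]
R5 ← R5 + R1: [0, -4, 4]
R3 ← R3 + R2: [0, 0, 0]
R4 ← R4 + (3)·R2: [0, 0, 0]
R5 ← R5 − (4)·R2: [0, 0, 0]
2 nonzero rows, so rank(M) = 2.
M has 3 columns; by rank–nullity, nullity = 3 − 2 = 1.

1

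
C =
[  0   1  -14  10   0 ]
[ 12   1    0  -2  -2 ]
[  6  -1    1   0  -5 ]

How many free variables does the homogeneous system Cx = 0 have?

2

Row reduce to echelon form.
Swap R1 ↔ R2
R3 ← R3 − (1/2)·R1: [0, -3/2, 1, 1, -4]
R3 ← R3 + (3/2)·R2: [0, 0, -20, 16, -4]
3 nonzero rows, so rank(C) = 3.
C has 5 columns; by rank–nullity, nullity = 5 − 3 = 2.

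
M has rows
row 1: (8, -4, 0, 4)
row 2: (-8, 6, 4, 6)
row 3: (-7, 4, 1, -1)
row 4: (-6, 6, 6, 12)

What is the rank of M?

Row reduce to echelon form.
R2 ← R2 + R1: [0, 2, 4, 10]
R3 ← R3 + (7/8)·R1: [0, 1/2, 1, 5/2]
R4 ← R4 + (3/4)·R1: [0, 3, 6, 15]
R3 ← R3 − (1/4)·R2: [0, 0, 0, 0]
R4 ← R4 − (3/2)·R2: [0, 0, 0, 0]
Echelon form has 2 nonzero rows, so rank(M) = 2.

2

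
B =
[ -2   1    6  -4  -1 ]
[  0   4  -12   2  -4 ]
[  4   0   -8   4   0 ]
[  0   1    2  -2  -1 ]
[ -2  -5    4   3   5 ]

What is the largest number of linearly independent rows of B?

3

Row reduce to echelon form.
R3 ← R3 + (2)·R1: [0, 2, 4, -4, -2]
R5 ← R5 − R1: [0, -6, -2, 7, 6]
R3 ← R3 − (1/2)·R2: [0, 0, 10, -5, 0]
R4 ← R4 − (1/4)·R2: [0, 0, 5, -5/2, 0]
R5 ← R5 + (3/2)·R2: [0, 0, -20, 10, 0]
R4 ← R4 − (1/2)·R3: [0, 0, 0, 0, 0]
R5 ← R5 + (2)·R3: [0, 0, 0, 0, 0]
Echelon form has 3 nonzero rows, so rank(B) = 3.
The rank gives the maximum number of linearly independent rows: 3.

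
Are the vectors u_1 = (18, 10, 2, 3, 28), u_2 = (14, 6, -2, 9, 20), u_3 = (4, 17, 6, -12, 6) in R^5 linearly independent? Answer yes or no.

Form the matrix with these vectors as rows and row reduce.
R2 ← R2 − (7/9)·R1: [0, -16/9, -32/9, 20/3, -16/9]
R3 ← R3 − (2/9)·R1: [0, 133/9, 50/9, -38/3, -2/9]
R3 ← R3 + (133/16)·R2: [0, 0, -24, 171/4, -15]
3 nonzero rows, so the 3 vectors span a space of dimension 3.
Since 3 = 3, the vectors are linearly independent.

yes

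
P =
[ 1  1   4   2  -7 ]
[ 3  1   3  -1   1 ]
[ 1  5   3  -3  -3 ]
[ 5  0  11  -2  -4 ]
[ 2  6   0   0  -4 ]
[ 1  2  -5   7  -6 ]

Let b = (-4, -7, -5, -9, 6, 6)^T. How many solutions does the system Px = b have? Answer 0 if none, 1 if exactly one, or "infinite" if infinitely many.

Row reduce the augmented matrix [P | b].
R2 ← R2 − (3)·R1: [0, -2, -9, -7, 22, 5]
R3 ← R3 − R1: [0, 4, -1, -5, 4, -1]
R4 ← R4 − (5)·R1: [0, -5, -9, -12, 31, 11]
R5 ← R5 − (2)·R1: [0, 4, -8, -4, 10, 14]
R6 ← R6 − R1: [0, 1, -9, 5, 1, 10]
R3 ← R3 + (2)·R2: [0, 0, -19, -19, 48, 9]
R4 ← R4 − (5/2)·R2: [0, 0, 27/2, 11/2, -24, -3/2]
R5 ← R5 + (2)·R2: [0, 0, -26, -18, 54, 24]
R6 ← R6 + (1/2)·R2: [0, 0, -27/2, 3/2, 12, 25/2]
R4 ← R4 + (27/38)·R3: [0, 0, 0, -8, 192/19, 93/19]
R5 ← R5 − (26/19)·R3: [0, 0, 0, 8, -222/19, 222/19]
R6 ← R6 − (27/38)·R3: [0, 0, 0, 15, -420/19, 116/19]
R5 ← R5 + R4: [0, 0, 0, 0, -30/19, 315/19]
R6 ← R6 + (15/8)·R4: [0, 0, 0, 0, -60/19, 2323/152]
R6 ← R6 − (2)·R5: [0, 0, 0, 0, 0, -143/8]
The echelon form has 6 nonzero rows; the last pivot sits in the augmented column, so rank(P) = 5 but rank([P|b]) = 6.
Since the ranks differ, the system is inconsistent.
It has no solutions.

0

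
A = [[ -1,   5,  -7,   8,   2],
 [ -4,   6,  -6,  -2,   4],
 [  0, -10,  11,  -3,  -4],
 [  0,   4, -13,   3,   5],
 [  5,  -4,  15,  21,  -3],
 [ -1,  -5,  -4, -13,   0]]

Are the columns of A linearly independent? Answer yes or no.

Row reduce A to echelon form.
R2 ← R2 − (4)·R1: [0, -14, 22, -34, -4]
R5 ← R5 + (5)·R1: [0, 21, -20, 61, 7]
R6 ← R6 − R1: [0, -10, 3, -21, -2]
R3 ← R3 − (5/7)·R2: [0, 0, -33/7, 149/7, -8/7]
R4 ← R4 + (2/7)·R2: [0, 0, -47/7, -47/7, 27/7]
R5 ← R5 + (3/2)·R2: [0, 0, 13, 10, 1]
R6 ← R6 − (5/7)·R2: [0, 0, -89/7, 23/7, 6/7]
R4 ← R4 − (47/33)·R3: [0, 0, 0, -1222/33, 181/33]
R5 ← R5 + (91/33)·R3: [0, 0, 0, 2267/33, -71/33]
R6 ← R6 − (89/33)·R3: [0, 0, 0, -1786/33, 130/33]
R5 ← R5 + (2267/1222)·R4: [0, 0, 0, 0, 9805/1222]
R6 ← R6 − (19/13)·R4: [0, 0, 0, 0, -53/13]
R6 ← R6 + (94/185)·R5: [0, 0, 0, 0, 0]
5 pivots among 5 columns.
Every column is a pivot column, so the columns are linearly independent.

yes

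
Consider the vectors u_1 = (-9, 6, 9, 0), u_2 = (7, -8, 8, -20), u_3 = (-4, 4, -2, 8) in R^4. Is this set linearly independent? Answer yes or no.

no

Form the matrix with these vectors as rows and row reduce.
R2 ← R2 + (7/9)·R1: [0, -10/3, 15, -20]
R3 ← R3 − (4/9)·R1: [0, 4/3, -6, 8]
R3 ← R3 + (2/5)·R2: [0, 0, 0, 0]
2 nonzero rows, so the 3 vectors span a space of dimension 2.
Since 2 < 3, the vectors are linearly dependent.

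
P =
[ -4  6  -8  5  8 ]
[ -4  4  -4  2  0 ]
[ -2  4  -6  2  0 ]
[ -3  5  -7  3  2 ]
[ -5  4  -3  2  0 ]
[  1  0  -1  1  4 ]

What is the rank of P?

Row reduce to echelon form.
R2 ← R2 − R1: [0, -2, 4, -3, -8]
R3 ← R3 − (1/2)·R1: [0, 1, -2, -1/2, -4]
R4 ← R4 − (3/4)·R1: [0, 1/2, -1, -3/4, -4]
R5 ← R5 − (5/4)·R1: [0, -7/2, 7, -17/4, -10]
R6 ← R6 + (1/4)·R1: [0, 3/2, -3, 9/4, 6]
R3 ← R3 + (1/2)·R2: [0, 0, 0, -2, -8]
R4 ← R4 + (1/4)·R2: [0, 0, 0, -3/2, -6]
R5 ← R5 − (7/4)·R2: [0, 0, 0, 1, 4]
R6 ← R6 + (3/4)·R2: [0, 0, 0, 0, 0]
R4 ← R4 − (3/4)·R3: [0, 0, 0, 0, 0]
R5 ← R5 + (1/2)·R3: [0, 0, 0, 0, 0]
Echelon form has 3 nonzero rows, so rank(P) = 3.

3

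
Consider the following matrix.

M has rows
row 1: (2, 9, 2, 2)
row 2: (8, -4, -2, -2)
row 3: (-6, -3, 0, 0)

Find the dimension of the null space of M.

2

Row reduce to echelon form.
R2 ← R2 − (4)·R1: [0, -40, -10, -10]
R3 ← R3 + (3)·R1: [0, 24, 6, 6]
R3 ← R3 + (3/5)·R2: [0, 0, 0, 0]
2 nonzero rows, so rank(M) = 2.
M has 4 columns; by rank–nullity, nullity = 4 − 2 = 2.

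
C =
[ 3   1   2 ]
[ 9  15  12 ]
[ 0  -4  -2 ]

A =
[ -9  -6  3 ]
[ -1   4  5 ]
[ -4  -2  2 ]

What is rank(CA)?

First compute CA:
[[-36, -18,  18],
 [-144, -18, 126],
 [ 12, -12, -24]]
Now row reduce the product.
R2 ← R2 − (4)·R1: [0, 54, 54]
R3 ← R3 + (1/3)·R1: [0, -18, -18]
R3 ← R3 + (1/3)·R2: [0, 0, 0]
2 nonzero rows, so rank(CA) = 2.

2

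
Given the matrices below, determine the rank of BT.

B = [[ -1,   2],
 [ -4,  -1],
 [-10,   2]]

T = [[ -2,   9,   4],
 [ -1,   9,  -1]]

2

First compute BT:
[[  0,   9,  -6],
 [  9, -45, -15],
 [ 18, -72, -42]]
Now row reduce the product.
Swap R1 ↔ R2
R3 ← R3 − (2)·R1: [0, 18, -12]
R3 ← R3 − (2)·R2: [0, 0, 0]
2 nonzero rows, so rank(BT) = 2.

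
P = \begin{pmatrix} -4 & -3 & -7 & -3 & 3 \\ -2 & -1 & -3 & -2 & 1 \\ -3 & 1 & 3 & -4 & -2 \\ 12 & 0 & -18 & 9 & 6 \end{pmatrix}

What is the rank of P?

Row reduce to echelon form.
R2 ← R2 − (1/2)·R1: [0, 1/2, 1/2, -1/2, -1/2]
R3 ← R3 − (3/4)·R1: [0, 13/4, 33/4, -7/4, -17/4]
R4 ← R4 + (3)·R1: [0, -9, -39, 0, 15]
R3 ← R3 − (13/2)·R2: [0, 0, 5, 3/2, -1]
R4 ← R4 + (18)·R2: [0, 0, -30, -9, 6]
R4 ← R4 + (6)·R3: [0, 0, 0, 0, 0]
Echelon form has 3 nonzero rows, so rank(P) = 3.

3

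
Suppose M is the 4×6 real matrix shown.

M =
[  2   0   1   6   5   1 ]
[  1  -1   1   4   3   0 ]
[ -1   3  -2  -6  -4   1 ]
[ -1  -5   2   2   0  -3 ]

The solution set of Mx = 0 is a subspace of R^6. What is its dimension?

Row reduce to echelon form.
R2 ← R2 − (1/2)·R1: [0, -1, 1/2, 1, 1/2, -1/2]
R3 ← R3 + (1/2)·R1: [0, 3, -3/2, -3, -3/2, 3/2]
R4 ← R4 + (1/2)·R1: [0, -5, 5/2, 5, 5/2, -5/2]
R3 ← R3 + (3)·R2: [0, 0, 0, 0, 0, 0]
R4 ← R4 − (5)·R2: [0, 0, 0, 0, 0, 0]
2 nonzero rows, so rank(M) = 2.
M has 6 columns; by rank–nullity, nullity = 6 − 2 = 4.

4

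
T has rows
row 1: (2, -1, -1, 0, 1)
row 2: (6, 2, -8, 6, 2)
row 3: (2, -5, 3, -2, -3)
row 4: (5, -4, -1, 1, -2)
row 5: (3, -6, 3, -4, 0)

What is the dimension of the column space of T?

3

Row reduce to echelon form.
R2 ← R2 − (3)·R1: [0, 5, -5, 6, -1]
R3 ← R3 − R1: [0, -4, 4, -2, -4]
R4 ← R4 − (5/2)·R1: [0, -3/2, 3/2, 1, -9/2]
R5 ← R5 − (3/2)·R1: [0, -9/2, 9/2, -4, -3/2]
R3 ← R3 + (4/5)·R2: [0, 0, 0, 14/5, -24/5]
R4 ← R4 + (3/10)·R2: [0, 0, 0, 14/5, -24/5]
R5 ← R5 + (9/10)·R2: [0, 0, 0, 7/5, -12/5]
R4 ← R4 − R3: [0, 0, 0, 0, 0]
R5 ← R5 − (1/2)·R3: [0, 0, 0, 0, 0]
Echelon form has 3 nonzero rows, so rank(T) = 3.
The column space has dimension equal to the rank: 3.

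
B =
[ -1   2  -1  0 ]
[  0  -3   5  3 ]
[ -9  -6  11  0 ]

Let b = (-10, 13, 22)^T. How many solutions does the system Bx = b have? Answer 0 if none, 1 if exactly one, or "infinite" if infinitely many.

Row reduce the augmented matrix [B | b].
R3 ← R3 − (9)·R1: [0, -24, 20, 0, 112]
R3 ← R3 − (8)·R2: [0, 0, -20, -24, 8]
The echelon form has 3 nonzero rows, and every pivot lies in the first 4 columns, so rank(B) = rank([B|b]) = 3.
The system is consistent.
rank = 3 < 4 unknowns, so there are infinitely many solutions.

infinite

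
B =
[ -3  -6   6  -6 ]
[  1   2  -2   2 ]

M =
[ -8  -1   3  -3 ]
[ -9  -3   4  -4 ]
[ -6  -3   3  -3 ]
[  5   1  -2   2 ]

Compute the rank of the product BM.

First compute BM:
[[ 12,  -3,  -3,   3],
 [ -4,   1,   1,  -1]]
Now row reduce the product.
R2 ← R2 + (1/3)·R1: [0, 0, 0, 0]
1 nonzero row, so rank(BM) = 1.

1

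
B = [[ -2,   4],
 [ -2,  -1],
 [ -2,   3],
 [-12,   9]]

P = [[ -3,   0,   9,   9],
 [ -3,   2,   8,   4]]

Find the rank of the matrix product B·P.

First compute BP:
[[ -6,   8,  14,  -2],
 [  9,  -2, -26, -22],
 [ -3,   6,   6,  -6],
 [  9,  18, -36, -72]]
Now row reduce the product.
R2 ← R2 + (3/2)·R1: [0, 10, -5, -25]
R3 ← R3 − (1/2)·R1: [0, 2, -1, -5]
R4 ← R4 + (3/2)·R1: [0, 30, -15, -75]
R3 ← R3 − (1/5)·R2: [0, 0, 0, 0]
R4 ← R4 − (3)·R2: [0, 0, 0, 0]
2 nonzero rows, so rank(BP) = 2.

2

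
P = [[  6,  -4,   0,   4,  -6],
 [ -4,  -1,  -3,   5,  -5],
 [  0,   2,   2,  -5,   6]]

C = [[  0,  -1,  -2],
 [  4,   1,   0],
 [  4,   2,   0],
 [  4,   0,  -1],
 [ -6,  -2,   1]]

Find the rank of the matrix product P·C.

First compute PC:
[[ 36,   2, -22],
 [ 34,   7,  -2],
 [-40,  -6,  11]]
Now row reduce the product.
R2 ← R2 − (17/18)·R1: [0, 46/9, 169/9]
R3 ← R3 + (10/9)·R1: [0, -34/9, -121/9]
R3 ← R3 + (17/23)·R2: [0, 0, 10/23]
3 nonzero rows, so rank(PC) = 3.

3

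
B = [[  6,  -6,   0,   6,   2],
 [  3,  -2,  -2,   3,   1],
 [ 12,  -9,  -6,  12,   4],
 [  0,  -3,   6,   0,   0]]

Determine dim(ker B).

Row reduce to echelon form.
R2 ← R2 − (1/2)·R1: [0, 1, -2, 0, 0]
R3 ← R3 − (2)·R1: [0, 3, -6, 0, 0]
R3 ← R3 − (3)·R2: [0, 0, 0, 0, 0]
R4 ← R4 + (3)·R2: [0, 0, 0, 0, 0]
2 nonzero rows, so rank(B) = 2.
B has 5 columns; by rank–nullity, nullity = 5 − 2 = 3.

3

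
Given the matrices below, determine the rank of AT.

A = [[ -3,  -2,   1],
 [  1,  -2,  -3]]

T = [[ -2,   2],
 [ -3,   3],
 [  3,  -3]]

First compute AT:
[[ 15, -15],
 [ -5,   5]]
Now row reduce the product.
R2 ← R2 + (1/3)·R1: [0, 0]
1 nonzero row, so rank(AT) = 1.

1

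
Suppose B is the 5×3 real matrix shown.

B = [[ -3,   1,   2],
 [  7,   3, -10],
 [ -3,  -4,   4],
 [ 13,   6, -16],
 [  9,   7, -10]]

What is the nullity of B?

Row reduce to echelon form.
R2 ← R2 + (7/3)·R1: [0, 16/3, -16/3]
R3 ← R3 − R1: [0, -5, 2]
R4 ← R4 + (13/3)·R1: [0, 31/3, -22/3]
R5 ← R5 + (3)·R1: [0, 10, -4]
R3 ← R3 + (15/16)·R2: [0, 0, -3]
R4 ← R4 − (31/16)·R2: [0, 0, 3]
R5 ← R5 − (15/8)·R2: [0, 0, 6]
R4 ← R4 + R3: [0, 0, 0]
R5 ← R5 + (2)·R3: [0, 0, 0]
3 nonzero rows, so rank(B) = 3.
B has 3 columns; by rank–nullity, nullity = 3 − 3 = 0.

0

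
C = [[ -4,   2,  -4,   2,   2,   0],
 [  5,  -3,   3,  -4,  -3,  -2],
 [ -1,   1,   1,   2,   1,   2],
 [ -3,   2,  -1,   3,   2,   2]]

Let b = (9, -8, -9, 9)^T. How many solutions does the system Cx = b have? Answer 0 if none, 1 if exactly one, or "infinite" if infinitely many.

Row reduce the augmented matrix [C | b].
R2 ← R2 + (5/4)·R1: [0, -1/2, -2, -3/2, -1/2, -2, 13/4]
R3 ← R3 − (1/4)·R1: [0, 1/2, 2, 3/2, 1/2, 2, -45/4]
R4 ← R4 − (3/4)·R1: [0, 1/2, 2, 3/2, 1/2, 2, 9/4]
R3 ← R3 + R2: [0, 0, 0, 0, 0, 0, -8]
R4 ← R4 + R2: [0, 0, 0, 0, 0, 0, 11/2]
R4 ← R4 + (11/16)·R3: [0, 0, 0, 0, 0, 0, 0]
The echelon form has 3 nonzero rows; the last pivot sits in the augmented column, so rank(C) = 2 but rank([C|b]) = 3.
Since the ranks differ, the system is inconsistent.
It has no solutions.

0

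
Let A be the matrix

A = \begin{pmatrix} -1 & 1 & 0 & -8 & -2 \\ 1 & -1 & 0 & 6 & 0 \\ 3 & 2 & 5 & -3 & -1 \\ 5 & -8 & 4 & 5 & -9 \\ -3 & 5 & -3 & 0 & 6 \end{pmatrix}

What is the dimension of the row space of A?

Row reduce to echelon form.
R2 ← R2 + R1: [0, 0, 0, -2, -2]
R3 ← R3 + (3)·R1: [0, 5, 5, -27, -7]
R4 ← R4 + (5)·R1: [0, -3, 4, -35, -19]
R5 ← R5 − (3)·R1: [0, 2, -3, 24, 12]
Swap R2 ↔ R3
R4 ← R4 + (3/5)·R2: [0, 0, 7, -256/5, -116/5]
R5 ← R5 − (2/5)·R2: [0, 0, -5, 174/5, 74/5]
Swap R3 ↔ R4
R5 ← R5 + (5/7)·R3: [0, 0, 0, -62/35, -62/35]
R5 ← R5 − (31/35)·R4: [0, 0, 0, 0, 0]
Echelon form has 4 nonzero rows, so rank(A) = 4.
The row space has dimension equal to the rank: 4.

4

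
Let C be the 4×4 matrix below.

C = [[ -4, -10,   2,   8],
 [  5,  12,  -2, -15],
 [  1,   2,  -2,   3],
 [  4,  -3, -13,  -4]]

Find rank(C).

Row reduce to echelon form.
R2 ← R2 + (5/4)·R1: [0, -1/2, 1/2, -5]
R3 ← R3 + (1/4)·R1: [0, -1/2, -3/2, 5]
R4 ← R4 + R1: [0, -13, -11, 4]
R3 ← R3 − R2: [0, 0, -2, 10]
R4 ← R4 − (26)·R2: [0, 0, -24, 134]
R4 ← R4 − (12)·R3: [0, 0, 0, 14]
Echelon form has 4 nonzero rows, so rank(C) = 4.

4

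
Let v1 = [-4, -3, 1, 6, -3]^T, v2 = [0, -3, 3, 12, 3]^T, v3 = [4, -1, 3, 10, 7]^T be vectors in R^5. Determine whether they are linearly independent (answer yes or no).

Form the matrix with these vectors as rows and row reduce.
R3 ← R3 + R1: [0, -4, 4, 16, 4]
R3 ← R3 − (4/3)·R2: [0, 0, 0, 0, 0]
2 nonzero rows, so the 3 vectors span a space of dimension 2.
Since 2 < 3, the vectors are linearly dependent.

no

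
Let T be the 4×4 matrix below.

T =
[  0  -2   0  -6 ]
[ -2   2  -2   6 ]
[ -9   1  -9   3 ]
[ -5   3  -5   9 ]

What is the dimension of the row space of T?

2

Row reduce to echelon form.
Swap R1 ↔ R2
R3 ← R3 − (9/2)·R1: [0, -8, 0, -24]
R4 ← R4 − (5/2)·R1: [0, -2, 0, -6]
R3 ← R3 − (4)·R2: [0, 0, 0, 0]
R4 ← R4 − R2: [0, 0, 0, 0]
Echelon form has 2 nonzero rows, so rank(T) = 2.
The row space has dimension equal to the rank: 2.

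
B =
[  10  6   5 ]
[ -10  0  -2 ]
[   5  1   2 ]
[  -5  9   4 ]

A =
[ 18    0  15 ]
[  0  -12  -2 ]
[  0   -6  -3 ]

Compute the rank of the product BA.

First compute BA:
[[180, -102, 123],
 [-180,  12, -144],
 [ 90, -24,  67],
 [-90, -132, -105]]
Now row reduce the product.
R2 ← R2 + R1: [0, -90, -21]
R3 ← R3 − (1/2)·R1: [0, 27, 11/2]
R4 ← R4 + (1/2)·R1: [0, -183, -87/2]
R3 ← R3 + (3/10)·R2: [0, 0, -4/5]
R4 ← R4 − (61/30)·R2: [0, 0, -4/5]
R4 ← R4 − R3: [0, 0, 0]
3 nonzero rows, so rank(BA) = 3.

3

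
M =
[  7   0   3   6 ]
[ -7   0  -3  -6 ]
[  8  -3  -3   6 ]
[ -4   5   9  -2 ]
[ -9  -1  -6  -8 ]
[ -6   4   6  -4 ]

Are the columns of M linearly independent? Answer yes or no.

Row reduce M to echelon form.
R2 ← R2 + R1: [0, 0, 0, 0]
R3 ← R3 − (8/7)·R1: [0, -3, -45/7, -6/7]
R4 ← R4 + (4/7)·R1: [0, 5, 75/7, 10/7]
R5 ← R5 + (9/7)·R1: [0, -1, -15/7, -2/7]
R6 ← R6 + (6/7)·R1: [0, 4, 60/7, 8/7]
Swap R2 ↔ R3
R4 ← R4 + (5/3)·R2: [0, 0, 0, 0]
R5 ← R5 − (1/3)·R2: [0, 0, 0, 0]
R6 ← R6 + (4/3)·R2: [0, 0, 0, 0]
2 pivots among 4 columns.
Only 2 < 4 pivot columns, so the columns are linearly dependent.

no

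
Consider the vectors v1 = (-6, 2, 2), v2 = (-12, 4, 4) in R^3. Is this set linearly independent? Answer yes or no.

no

Form the matrix with these vectors as rows and row reduce.
R2 ← R2 − (2)·R1: [0, 0, 0]
1 nonzero row, so the 2 vectors span a space of dimension 1.
Since 1 < 2, the vectors are linearly dependent.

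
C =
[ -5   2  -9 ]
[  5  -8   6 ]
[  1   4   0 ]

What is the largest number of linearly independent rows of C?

Row reduce to echelon form.
R2 ← R2 + R1: [0, -6, -3]
R3 ← R3 + (1/5)·R1: [0, 22/5, -9/5]
R3 ← R3 + (11/15)·R2: [0, 0, -4]
Echelon form has 3 nonzero rows, so rank(C) = 3.
The rank gives the maximum number of linearly independent rows: 3.

3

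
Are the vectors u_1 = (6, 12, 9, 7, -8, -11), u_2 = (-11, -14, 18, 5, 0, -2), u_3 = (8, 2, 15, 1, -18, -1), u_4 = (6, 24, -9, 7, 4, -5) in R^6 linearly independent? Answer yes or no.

yes

Form the matrix with these vectors as rows and row reduce.
R2 ← R2 + (11/6)·R1: [0, 8, 69/2, 107/6, -44/3, -133/6]
R3 ← R3 − (4/3)·R1: [0, -14, 3, -25/3, -22/3, 41/3]
R4 ← R4 − R1: [0, 12, -18, 0, 12, 6]
R3 ← R3 + (7/4)·R2: [0, 0, 507/8, 183/8, -33, -201/8]
R4 ← R4 − (3/2)·R2: [0, 0, -279/4, -107/4, 34, 157/4]
R4 ← R4 + (186/169)·R3: [0, 0, 0, -266/169, -392/169, 1960/169]
4 nonzero rows, so the 4 vectors span a space of dimension 4.
Since 4 = 4, the vectors are linearly independent.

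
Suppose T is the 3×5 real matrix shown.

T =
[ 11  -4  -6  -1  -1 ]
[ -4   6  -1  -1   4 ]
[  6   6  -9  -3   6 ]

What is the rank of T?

Row reduce to echelon form.
R2 ← R2 + (4/11)·R1: [0, 50/11, -35/11, -15/11, 40/11]
R3 ← R3 − (6/11)·R1: [0, 90/11, -63/11, -27/11, 72/11]
R3 ← R3 − (9/5)·R2: [0, 0, 0, 0, 0]
Echelon form has 2 nonzero rows, so rank(T) = 2.

2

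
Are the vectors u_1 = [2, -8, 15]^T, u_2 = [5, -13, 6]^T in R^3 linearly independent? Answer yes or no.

yes

Form the matrix with these vectors as rows and row reduce.
R2 ← R2 − (5/2)·R1: [0, 7, -63/2]
2 nonzero rows, so the 2 vectors span a space of dimension 2.
Since 2 = 2, the vectors are linearly independent.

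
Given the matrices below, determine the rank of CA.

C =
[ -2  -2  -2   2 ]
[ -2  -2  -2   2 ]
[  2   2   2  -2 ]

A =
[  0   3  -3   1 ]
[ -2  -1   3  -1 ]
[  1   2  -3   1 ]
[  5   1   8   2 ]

1

First compute CA:
[[ 12,  -6,  22,   2],
 [ 12,  -6,  22,   2],
 [-12,   6, -22,  -2]]
Now row reduce the product.
R2 ← R2 − R1: [0, 0, 0, 0]
R3 ← R3 + R1: [0, 0, 0, 0]
1 nonzero row, so rank(CA) = 1.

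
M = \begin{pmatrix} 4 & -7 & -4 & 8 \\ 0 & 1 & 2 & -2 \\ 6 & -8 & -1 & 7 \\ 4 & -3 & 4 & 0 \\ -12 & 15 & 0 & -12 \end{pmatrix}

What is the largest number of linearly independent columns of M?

2

Row reduce to echelon form.
R3 ← R3 − (3/2)·R1: [0, 5/2, 5, -5]
R4 ← R4 − R1: [0, 4, 8, -8]
R5 ← R5 + (3)·R1: [0, -6, -12, 12]
R3 ← R3 − (5/2)·R2: [0, 0, 0, 0]
R4 ← R4 − (4)·R2: [0, 0, 0, 0]
R5 ← R5 + (6)·R2: [0, 0, 0, 0]
Echelon form has 2 nonzero rows, so rank(M) = 2.
The rank gives the maximum number of linearly independent columns: 2.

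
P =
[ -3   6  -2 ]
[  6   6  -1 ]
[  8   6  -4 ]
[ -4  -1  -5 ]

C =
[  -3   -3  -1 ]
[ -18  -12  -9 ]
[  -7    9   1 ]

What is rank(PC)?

3

First compute PC:
[[-85, -81, -53],
 [-119, -99, -61],
 [-104, -132, -66],
 [ 65, -21,   8]]
Now row reduce the product.
R2 ← R2 − (7/5)·R1: [0, 72/5, 66/5]
R3 ← R3 − (104/85)·R1: [0, -2796/85, -98/85]
R4 ← R4 + (13/17)·R1: [0, -1410/17, -553/17]
R3 ← R3 + (233/102)·R2: [0, 0, 29]
R4 ← R4 + (1175/204)·R2: [0, 0, 87/2]
R4 ← R4 − (3/2)·R3: [0, 0, 0]
3 nonzero rows, so rank(PC) = 3.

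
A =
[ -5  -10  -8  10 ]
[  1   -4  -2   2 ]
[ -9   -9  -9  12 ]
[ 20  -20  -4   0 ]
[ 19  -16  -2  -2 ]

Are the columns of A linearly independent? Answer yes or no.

Row reduce A to echelon form.
R2 ← R2 + (1/5)·R1: [0, -6, -18/5, 4]
R3 ← R3 − (9/5)·R1: [0, 9, 27/5, -6]
R4 ← R4 + (4)·R1: [0, -60, -36, 40]
R5 ← R5 + (19/5)·R1: [0, -54, -162/5, 36]
R3 ← R3 + (3/2)·R2: [0, 0, 0, 0]
R4 ← R4 − (10)·R2: [0, 0, 0, 0]
R5 ← R5 − (9)·R2: [0, 0, 0, 0]
2 pivots among 4 columns.
Only 2 < 4 pivot columns, so the columns are linearly dependent.

no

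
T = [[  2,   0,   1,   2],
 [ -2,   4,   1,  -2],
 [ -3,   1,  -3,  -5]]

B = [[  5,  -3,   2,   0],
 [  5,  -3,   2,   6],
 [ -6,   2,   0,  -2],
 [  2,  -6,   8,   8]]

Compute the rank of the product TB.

3

First compute TB:
[[  8, -16,  20,  14],
 [  0,   8, -12,   6],
 [ -2,  30, -44, -28]]
Now row reduce the product.
R3 ← R3 + (1/4)·R1: [0, 26, -39, -49/2]
R3 ← R3 − (13/4)·R2: [0, 0, 0, -44]
3 nonzero rows, so rank(TB) = 3.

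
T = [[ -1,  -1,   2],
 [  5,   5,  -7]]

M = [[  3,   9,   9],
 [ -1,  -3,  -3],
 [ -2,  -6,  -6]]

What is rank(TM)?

First compute TM:
[[ -6, -18, -18],
 [ 24,  72,  72]]
Now row reduce the product.
R2 ← R2 + (4)·R1: [0, 0, 0]
1 nonzero row, so rank(TM) = 1.

1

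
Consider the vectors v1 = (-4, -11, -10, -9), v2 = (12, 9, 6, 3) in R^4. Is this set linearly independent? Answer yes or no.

yes

Form the matrix with these vectors as rows and row reduce.
R2 ← R2 + (3)·R1: [0, -24, -24, -24]
2 nonzero rows, so the 2 vectors span a space of dimension 2.
Since 2 = 2, the vectors are linearly independent.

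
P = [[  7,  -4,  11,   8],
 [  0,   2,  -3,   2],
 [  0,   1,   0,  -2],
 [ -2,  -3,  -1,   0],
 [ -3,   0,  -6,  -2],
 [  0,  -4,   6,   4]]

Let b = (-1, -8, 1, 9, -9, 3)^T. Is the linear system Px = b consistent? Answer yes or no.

no

Row reduce the augmented matrix [P | b].
R4 ← R4 + (2/7)·R1: [0, -29/7, 15/7, 16/7, 61/7]
R5 ← R5 + (3/7)·R1: [0, -12/7, -9/7, 10/7, -66/7]
R3 ← R3 − (1/2)·R2: [0, 0, 3/2, -3, 5]
R4 ← R4 + (29/14)·R2: [0, 0, -57/14, 45/7, -55/7]
R5 ← R5 + (6/7)·R2: [0, 0, -27/7, 22/7, -114/7]
R6 ← R6 + (2)·R2: [0, 0, 0, 8, -13]
R4 ← R4 + (19/7)·R3: [0, 0, 0, -12/7, 40/7]
R5 ← R5 + (18/7)·R3: [0, 0, 0, -32/7, -24/7]
R5 ← R5 − (8/3)·R4: [0, 0, 0, 0, -56/3]
R6 ← R6 + (14/3)·R4: [0, 0, 0, 0, 41/3]
R6 ← R6 + (41/56)·R5: [0, 0, 0, 0, 0]
The echelon form has 5 nonzero rows; the last pivot sits in the augmented column, so rank(P) = 4 but rank([P|b]) = 5.
Since the ranks differ, the system is inconsistent.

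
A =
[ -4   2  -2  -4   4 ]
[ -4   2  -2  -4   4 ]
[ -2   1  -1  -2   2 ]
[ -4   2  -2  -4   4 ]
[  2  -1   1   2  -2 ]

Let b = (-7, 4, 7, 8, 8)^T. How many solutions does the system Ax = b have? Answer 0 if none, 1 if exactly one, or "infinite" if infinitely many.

0

Row reduce the augmented matrix [A | b].
R2 ← R2 − R1: [0, 0, 0, 0, 0, 11]
R3 ← R3 − (1/2)·R1: [0, 0, 0, 0, 0, 21/2]
R4 ← R4 − R1: [0, 0, 0, 0, 0, 15]
R5 ← R5 + (1/2)·R1: [0, 0, 0, 0, 0, 9/2]
R3 ← R3 − (21/22)·R2: [0, 0, 0, 0, 0, 0]
R4 ← R4 − (15/11)·R2: [0, 0, 0, 0, 0, 0]
R5 ← R5 − (9/22)·R2: [0, 0, 0, 0, 0, 0]
The echelon form has 2 nonzero rows; the last pivot sits in the augmented column, so rank(A) = 1 but rank([A|b]) = 2.
Since the ranks differ, the system is inconsistent.
It has no solutions.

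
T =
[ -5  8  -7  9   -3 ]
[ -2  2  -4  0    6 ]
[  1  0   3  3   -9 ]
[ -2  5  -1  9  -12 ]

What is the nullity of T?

3

Row reduce to echelon form.
R2 ← R2 − (2/5)·R1: [0, -6/5, -6/5, -18/5, 36/5]
R3 ← R3 + (1/5)·R1: [0, 8/5, 8/5, 24/5, -48/5]
R4 ← R4 − (2/5)·R1: [0, 9/5, 9/5, 27/5, -54/5]
R3 ← R3 + (4/3)·R2: [0, 0, 0, 0, 0]
R4 ← R4 + (3/2)·R2: [0, 0, 0, 0, 0]
2 nonzero rows, so rank(T) = 2.
T has 5 columns; by rank–nullity, nullity = 5 − 2 = 3.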